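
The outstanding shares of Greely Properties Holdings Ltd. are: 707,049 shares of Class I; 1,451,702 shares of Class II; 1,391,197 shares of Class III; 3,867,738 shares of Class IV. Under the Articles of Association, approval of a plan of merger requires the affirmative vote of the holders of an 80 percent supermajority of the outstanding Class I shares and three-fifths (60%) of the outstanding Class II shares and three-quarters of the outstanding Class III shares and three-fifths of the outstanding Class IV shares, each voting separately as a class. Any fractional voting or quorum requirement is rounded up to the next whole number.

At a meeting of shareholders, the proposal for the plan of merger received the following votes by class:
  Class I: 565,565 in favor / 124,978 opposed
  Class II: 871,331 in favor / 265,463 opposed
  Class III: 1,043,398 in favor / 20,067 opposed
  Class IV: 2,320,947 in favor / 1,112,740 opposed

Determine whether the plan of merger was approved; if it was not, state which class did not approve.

Class I: 4/5 of 707049 = 565639.20, rounded up to 565640; 565,640 required, 565,565 in favor — not approved.
Class II: 3/5 of 1451702 = 871021.20, rounded up to 871022; 871,022 required, 871,331 in favor — approved.
Class III: 3/4 of 1391197 = 1043397.75, rounded up to 1043398; 1,043,398 required, 1,043,398 in favor — approved.
Class IV: 3/5 of 3867738 = 2320642.80, rounded up to 2320643; 2,320,643 required, 2,320,947 in favor — approved.

Not approved — the Class I shares did not give the required vote.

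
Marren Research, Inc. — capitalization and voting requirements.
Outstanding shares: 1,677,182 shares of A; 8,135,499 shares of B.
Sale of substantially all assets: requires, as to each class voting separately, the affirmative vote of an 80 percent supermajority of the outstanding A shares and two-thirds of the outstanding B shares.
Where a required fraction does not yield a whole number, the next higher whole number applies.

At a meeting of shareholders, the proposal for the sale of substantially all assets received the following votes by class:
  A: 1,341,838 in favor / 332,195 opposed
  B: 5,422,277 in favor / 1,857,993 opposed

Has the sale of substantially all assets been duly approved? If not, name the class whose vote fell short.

A: 4/5 of 1677182 = 1341745.60, rounded up to 1341746; 1,341,746 required, 1,341,838 in favor — approved.
B: 2/3 of 8135499 = 5423666; 5,423,666 required, 5,422,277 in favor — not approved.

Not approved — the B shares did not give the required vote.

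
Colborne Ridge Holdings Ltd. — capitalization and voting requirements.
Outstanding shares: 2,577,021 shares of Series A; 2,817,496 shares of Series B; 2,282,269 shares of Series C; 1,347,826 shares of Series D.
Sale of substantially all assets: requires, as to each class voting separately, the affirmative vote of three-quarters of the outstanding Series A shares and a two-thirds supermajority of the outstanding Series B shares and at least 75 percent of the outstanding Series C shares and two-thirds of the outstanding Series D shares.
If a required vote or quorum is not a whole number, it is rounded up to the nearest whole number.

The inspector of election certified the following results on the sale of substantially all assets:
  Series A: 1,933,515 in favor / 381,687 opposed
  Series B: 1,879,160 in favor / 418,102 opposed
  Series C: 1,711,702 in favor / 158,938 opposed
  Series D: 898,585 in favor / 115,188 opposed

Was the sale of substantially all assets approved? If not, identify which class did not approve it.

Approved — every class gave the required vote.

Series A: 3/4 of 2577021 = 1932765.75, rounded up to 1932766; 1,932,766 required, 1,933,515 in favor — approved.
Series B: 2/3 of 2817496 = 1878330.67, rounded up to 1878331; 1,878,331 required, 1,879,160 in favor — approved.
Series C: 3/4 of 2282269 = 1711701.75, rounded up to 1711702; 1,711,702 required, 1,711,702 in favor — approved.
Series D: 2/3 of 1347826 = 898550.67, rounded up to 898551; 898,551 required, 898,585 in favor — approved.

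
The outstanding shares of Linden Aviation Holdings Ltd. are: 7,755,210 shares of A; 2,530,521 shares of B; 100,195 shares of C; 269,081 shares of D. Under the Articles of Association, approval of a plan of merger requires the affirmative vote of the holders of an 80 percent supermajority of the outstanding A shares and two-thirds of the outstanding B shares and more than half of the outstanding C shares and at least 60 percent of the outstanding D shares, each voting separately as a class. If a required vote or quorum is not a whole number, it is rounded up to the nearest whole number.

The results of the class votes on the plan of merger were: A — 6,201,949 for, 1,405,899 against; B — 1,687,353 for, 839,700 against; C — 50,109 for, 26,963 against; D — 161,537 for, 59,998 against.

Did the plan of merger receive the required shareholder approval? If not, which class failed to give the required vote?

A: 4/5 of 7755210 = 6204168; 6,204,168 required, 6,201,949 in favor — not approved.
B: 2/3 of 2530521 = 1687014; 1,687,014 required, 1,687,353 in favor — approved.
C: a majority of 100195 is 50098; 50,098 required, 50,109 in favor — approved.
D: 3/5 of 269081 = 161448.60, rounded up to 161449; 161,449 required, 161,537 in favor — approved.

Not approved — the A shares did not give the required vote.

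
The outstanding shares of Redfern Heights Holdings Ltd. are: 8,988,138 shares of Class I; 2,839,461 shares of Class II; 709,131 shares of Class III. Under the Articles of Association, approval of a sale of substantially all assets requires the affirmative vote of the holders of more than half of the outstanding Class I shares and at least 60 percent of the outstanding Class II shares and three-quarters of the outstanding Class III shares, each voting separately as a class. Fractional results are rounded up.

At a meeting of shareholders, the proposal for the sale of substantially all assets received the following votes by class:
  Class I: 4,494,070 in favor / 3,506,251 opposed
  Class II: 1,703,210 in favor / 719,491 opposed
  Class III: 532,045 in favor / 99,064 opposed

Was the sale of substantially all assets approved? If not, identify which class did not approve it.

Class I: a majority of 8988138 is 4494070; 4,494,070 required, 4,494,070 in favor — approved.
Class II: 3/5 of 2839461 = 1703676.60, rounded up to 1703677; 1,703,677 required, 1,703,210 in favor — not approved.
Class III: 3/4 of 709131 = 531848.25, rounded up to 531849; 531,849 required, 532,045 in favor — approved.

Not approved — the Class II shares did not give the required vote.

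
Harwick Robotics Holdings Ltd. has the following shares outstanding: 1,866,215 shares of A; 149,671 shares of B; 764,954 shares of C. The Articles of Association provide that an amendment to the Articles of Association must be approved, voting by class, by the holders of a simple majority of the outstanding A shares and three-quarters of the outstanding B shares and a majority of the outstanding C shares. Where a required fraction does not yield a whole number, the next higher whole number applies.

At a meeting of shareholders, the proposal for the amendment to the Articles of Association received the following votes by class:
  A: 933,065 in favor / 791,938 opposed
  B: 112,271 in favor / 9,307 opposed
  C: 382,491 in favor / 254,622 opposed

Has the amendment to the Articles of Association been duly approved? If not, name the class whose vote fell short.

Not approved — the A shares did not give the required vote.

A: a majority of 1866215 is 933108; 933,108 required, 933,065 in favor — not approved.
B: 3/4 of 149671 = 112253.25, rounded up to 112254; 112,254 required, 112,271 in favor — approved.
C: a majority of 764954 is 382478; 382,478 required, 382,491 in favor — approved.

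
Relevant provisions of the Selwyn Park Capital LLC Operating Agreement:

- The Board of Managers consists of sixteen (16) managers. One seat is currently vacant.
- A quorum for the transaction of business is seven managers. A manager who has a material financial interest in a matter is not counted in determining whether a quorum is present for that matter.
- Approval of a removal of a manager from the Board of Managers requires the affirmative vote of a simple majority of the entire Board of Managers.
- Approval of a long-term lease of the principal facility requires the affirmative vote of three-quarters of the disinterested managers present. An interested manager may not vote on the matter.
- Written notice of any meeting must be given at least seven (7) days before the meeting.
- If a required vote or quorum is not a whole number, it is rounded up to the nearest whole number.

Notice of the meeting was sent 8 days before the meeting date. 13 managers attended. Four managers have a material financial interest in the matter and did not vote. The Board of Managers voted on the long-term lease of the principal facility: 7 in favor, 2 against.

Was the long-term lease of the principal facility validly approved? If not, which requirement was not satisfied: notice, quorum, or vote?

Notice: 8 days given; 7 required (8 ≥ 7). Satisfied.
Quorum: 13 present, but the 4 interested managers do not count, leaving 9. Quorum is 7. Satisfied.
Vote: the long-term lease of the principal facility requires three-fourths of the disinterested managers present (13 − 4 = 9). 3/4 of 9 = 6.75, rounded up to 7, so 7 affirmative votes are needed; 7 voted in favor. Satisfied.

Valid — all requirements satisfied.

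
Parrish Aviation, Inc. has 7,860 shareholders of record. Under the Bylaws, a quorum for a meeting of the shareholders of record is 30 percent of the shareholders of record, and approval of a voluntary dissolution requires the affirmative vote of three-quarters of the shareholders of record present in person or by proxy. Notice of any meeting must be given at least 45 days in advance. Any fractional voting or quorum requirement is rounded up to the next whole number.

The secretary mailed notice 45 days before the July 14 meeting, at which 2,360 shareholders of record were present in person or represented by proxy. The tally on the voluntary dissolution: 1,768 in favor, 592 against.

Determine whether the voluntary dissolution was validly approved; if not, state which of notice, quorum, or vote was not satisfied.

Notice: 45 days given; 45 required. Satisfied.
Quorum: 30% of 7,860 = 2,358; 2,360 present. Satisfied.
Vote: requires three-fourths of those present (2,360); 3/4 of 2360 = 1770, so 1,770 needed; 1,768 in favor. Not satisfied.

Invalid — vote requirement not satisfied.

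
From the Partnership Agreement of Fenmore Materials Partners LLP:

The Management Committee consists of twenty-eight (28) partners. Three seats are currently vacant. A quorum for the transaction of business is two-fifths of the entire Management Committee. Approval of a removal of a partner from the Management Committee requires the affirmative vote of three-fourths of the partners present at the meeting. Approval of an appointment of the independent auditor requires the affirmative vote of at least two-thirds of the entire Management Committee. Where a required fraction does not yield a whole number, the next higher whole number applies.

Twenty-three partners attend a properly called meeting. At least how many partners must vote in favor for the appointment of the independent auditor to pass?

The appointment of the independent auditor requires two-thirds of the entire Management Committee (28).
2/3 of 28 = 18.67, rounded up to 19.

19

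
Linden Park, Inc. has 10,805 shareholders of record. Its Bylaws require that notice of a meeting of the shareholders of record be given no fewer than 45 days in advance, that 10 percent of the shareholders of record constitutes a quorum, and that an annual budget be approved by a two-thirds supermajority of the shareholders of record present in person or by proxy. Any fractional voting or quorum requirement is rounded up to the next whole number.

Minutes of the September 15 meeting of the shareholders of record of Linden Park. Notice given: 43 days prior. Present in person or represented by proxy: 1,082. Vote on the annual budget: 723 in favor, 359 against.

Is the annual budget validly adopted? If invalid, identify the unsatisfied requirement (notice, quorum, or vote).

Invalid — notice requirement not satisfied.

Notice: 43 days given; 45 required. Not satisfied.
Quorum: 10% of 10,805 = 1,080.50, rounded up to 1,081; 1,082 present. Satisfied.
Vote: requires two-thirds of those present (1,082); 2/3 of 1082 = 721.33, rounded up to 722, so 722 needed; 723 in favor. Satisfied.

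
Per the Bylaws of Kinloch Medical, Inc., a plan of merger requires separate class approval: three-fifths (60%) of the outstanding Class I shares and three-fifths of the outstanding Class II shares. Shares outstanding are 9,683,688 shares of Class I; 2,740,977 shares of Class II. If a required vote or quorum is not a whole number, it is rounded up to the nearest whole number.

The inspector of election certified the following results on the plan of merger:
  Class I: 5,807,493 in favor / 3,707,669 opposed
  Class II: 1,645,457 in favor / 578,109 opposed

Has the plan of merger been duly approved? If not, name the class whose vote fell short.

Class I: 3/5 of 9683688 = 5810212.80, rounded up to 5810213; 5,810,213 required, 5,807,493 in favor — not approved.
Class II: 3/5 of 2740977 = 1644586.20, rounded up to 1644587; 1,644,587 required, 1,645,457 in favor — approved.

Not approved — the Class I shares did not give the required vote.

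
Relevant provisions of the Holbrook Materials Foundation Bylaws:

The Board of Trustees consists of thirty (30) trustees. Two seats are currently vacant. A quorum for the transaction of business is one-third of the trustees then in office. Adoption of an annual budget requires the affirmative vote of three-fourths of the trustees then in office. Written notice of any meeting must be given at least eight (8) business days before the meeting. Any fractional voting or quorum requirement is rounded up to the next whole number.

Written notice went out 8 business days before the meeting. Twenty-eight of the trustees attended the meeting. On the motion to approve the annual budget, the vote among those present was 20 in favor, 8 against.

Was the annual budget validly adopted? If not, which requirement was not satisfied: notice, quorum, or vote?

Invalid — vote requirement not satisfied.

Notice: 8 business days given; 8 required (8 ≥ 8). Satisfied.
Quorum: 28 present; quorum is 10. Satisfied.
Vote: the annual budget requires three-fourths of the trustees then in office (28). 3/4 of 28 = 21, so 21 affirmative votes are needed; 20 voted in favor. Not satisfied.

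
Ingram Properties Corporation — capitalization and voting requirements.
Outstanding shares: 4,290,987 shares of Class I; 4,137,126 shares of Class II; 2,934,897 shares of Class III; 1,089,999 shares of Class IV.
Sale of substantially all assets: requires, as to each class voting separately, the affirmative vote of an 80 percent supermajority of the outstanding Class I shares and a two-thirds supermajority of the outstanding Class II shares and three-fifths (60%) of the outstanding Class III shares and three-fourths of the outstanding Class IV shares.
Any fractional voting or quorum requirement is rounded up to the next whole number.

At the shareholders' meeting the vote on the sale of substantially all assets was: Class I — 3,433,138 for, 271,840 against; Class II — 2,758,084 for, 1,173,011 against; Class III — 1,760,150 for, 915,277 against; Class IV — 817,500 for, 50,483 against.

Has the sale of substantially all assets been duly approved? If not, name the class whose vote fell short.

Not approved — the Class III shares did not give the required vote.

Class I: 4/5 of 4290987 = 3432789.60, rounded up to 3432790; 3,432,790 required, 3,433,138 in favor — approved.
Class II: 2/3 of 4137126 = 2758084; 2,758,084 required, 2,758,084 in favor — approved.
Class III: 3/5 of 2934897 = 1760938.20, rounded up to 1760939; 1,760,939 required, 1,760,150 in favor — not approved.
Class IV: 3/4 of 1089999 = 817499.25, rounded up to 817500; 817,500 required, 817,500 in favor — approved.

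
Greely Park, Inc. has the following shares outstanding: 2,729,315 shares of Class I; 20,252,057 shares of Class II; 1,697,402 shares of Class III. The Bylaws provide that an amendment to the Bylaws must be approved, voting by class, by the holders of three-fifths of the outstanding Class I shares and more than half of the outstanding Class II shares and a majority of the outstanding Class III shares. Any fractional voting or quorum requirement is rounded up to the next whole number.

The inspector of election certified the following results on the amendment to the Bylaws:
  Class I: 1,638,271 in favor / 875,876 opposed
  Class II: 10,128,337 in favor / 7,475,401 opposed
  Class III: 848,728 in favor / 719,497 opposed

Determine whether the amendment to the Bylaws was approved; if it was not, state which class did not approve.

Approved — every class gave the required vote.

Class I: 3/5 of 2729315 = 1637589; 1,637,589 required, 1,638,271 in favor — approved.
Class II: a majority of 20252057 is 10126029; 10,126,029 required, 10,128,337 in favor — approved.
Class III: a majority of 1697402 is 848702; 848,702 required, 848,728 in favor — approved.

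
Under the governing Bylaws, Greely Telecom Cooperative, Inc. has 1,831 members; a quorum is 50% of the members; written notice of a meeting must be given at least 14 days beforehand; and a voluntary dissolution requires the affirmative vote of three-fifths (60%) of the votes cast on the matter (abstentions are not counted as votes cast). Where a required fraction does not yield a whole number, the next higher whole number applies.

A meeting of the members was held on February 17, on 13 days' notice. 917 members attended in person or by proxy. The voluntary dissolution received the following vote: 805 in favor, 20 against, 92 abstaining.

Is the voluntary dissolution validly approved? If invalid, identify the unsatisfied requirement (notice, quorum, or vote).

Invalid — notice requirement not satisfied.

Notice: 13 days given; 14 required. Not satisfied.
Quorum: 50% of 1,831 = 915.50, rounded up to 916; 917 present. Satisfied.
Vote: requires three-fifths of the votes cast (917 − 92 abstaining = 825); 3/5 of 825 = 495, so 495 needed; 805 in favor. Satisfied.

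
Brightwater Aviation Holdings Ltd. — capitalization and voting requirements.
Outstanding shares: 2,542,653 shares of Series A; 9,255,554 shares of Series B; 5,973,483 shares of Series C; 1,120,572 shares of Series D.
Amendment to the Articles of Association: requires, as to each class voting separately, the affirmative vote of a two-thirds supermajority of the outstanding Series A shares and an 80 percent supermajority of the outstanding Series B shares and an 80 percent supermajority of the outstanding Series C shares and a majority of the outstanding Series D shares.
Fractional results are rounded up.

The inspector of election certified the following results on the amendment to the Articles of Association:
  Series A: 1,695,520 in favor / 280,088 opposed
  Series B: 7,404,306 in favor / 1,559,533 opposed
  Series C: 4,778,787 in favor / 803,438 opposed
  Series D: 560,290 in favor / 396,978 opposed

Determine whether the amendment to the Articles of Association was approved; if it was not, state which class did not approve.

Not approved — the Series B shares did not give the required vote.

Series A: 2/3 of 2542653 = 1695102; 1,695,102 required, 1,695,520 in favor — approved.
Series B: 4/5 of 9255554 = 7404443.20, rounded up to 7404444; 7,404,444 required, 7,404,306 in favor — not approved.
Series C: 4/5 of 5973483 = 4778786.40, rounded up to 4778787; 4,778,787 required, 4,778,787 in favor — approved.
Series D: a majority of 1120572 is 560287; 560,287 required, 560,290 in favor — approved.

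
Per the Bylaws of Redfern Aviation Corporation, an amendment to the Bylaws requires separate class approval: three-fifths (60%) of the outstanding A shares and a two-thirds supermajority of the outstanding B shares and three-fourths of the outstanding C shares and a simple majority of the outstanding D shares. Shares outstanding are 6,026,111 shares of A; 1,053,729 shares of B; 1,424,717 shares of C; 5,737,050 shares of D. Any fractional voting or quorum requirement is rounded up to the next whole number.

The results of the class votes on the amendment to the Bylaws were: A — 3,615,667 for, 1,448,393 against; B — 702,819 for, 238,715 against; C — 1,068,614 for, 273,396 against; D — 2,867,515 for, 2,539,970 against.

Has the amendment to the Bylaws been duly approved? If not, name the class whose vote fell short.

Not approved — the D shares did not give the required vote.

A: 3/5 of 6026111 = 3615666.60, rounded up to 3615667; 3,615,667 required, 3,615,667 in favor — approved.
B: 2/3 of 1053729 = 702486; 702,486 required, 702,819 in favor — approved.
C: 3/4 of 1424717 = 1068537.75, rounded up to 1068538; 1,068,538 required, 1,068,614 in favor — approved.
D: a majority of 5737050 is 2868526; 2,868,526 required, 2,867,515 in favor — not approved.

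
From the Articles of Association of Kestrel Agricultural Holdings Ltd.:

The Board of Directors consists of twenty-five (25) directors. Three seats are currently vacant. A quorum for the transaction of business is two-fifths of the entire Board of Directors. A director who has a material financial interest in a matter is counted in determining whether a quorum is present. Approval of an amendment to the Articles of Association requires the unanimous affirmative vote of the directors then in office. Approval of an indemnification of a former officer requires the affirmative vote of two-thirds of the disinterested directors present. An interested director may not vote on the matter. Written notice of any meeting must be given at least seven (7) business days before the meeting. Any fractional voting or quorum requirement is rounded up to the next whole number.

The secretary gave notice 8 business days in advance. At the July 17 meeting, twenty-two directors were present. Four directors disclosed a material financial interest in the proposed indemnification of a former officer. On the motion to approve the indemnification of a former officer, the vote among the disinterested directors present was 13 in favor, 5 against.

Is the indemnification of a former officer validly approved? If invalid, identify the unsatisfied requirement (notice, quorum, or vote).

Notice: 8 business days given; 7 required (8 ≥ 7). Satisfied.
Quorum: 22 present (interested directors count toward quorum); quorum is 10. Satisfied.
Vote: the indemnification of a former officer requires two-thirds of the disinterested directors present (22 − 4 = 18). 2/3 of 18 = 12, so 12 affirmative votes are needed; 13 voted in favor. Satisfied.

Valid — all requirements satisfied.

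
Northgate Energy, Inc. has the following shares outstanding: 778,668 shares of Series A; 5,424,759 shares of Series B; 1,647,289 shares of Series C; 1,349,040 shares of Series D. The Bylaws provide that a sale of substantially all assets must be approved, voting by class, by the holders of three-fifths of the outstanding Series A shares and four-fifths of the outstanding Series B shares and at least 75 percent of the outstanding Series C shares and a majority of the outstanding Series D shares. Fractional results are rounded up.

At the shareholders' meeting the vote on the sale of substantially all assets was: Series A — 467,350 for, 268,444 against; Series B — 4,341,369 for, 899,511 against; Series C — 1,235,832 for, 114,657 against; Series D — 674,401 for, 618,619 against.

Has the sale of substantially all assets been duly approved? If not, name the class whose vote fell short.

Series A: 3/5 of 778668 = 467200.80, rounded up to 467201; 467,201 required, 467,350 in favor — approved.
Series B: 4/5 of 5424759 = 4339807.20, rounded up to 4339808; 4,339,808 required, 4,341,369 in favor — approved.
Series C: 3/4 of 1647289 = 1235466.75, rounded up to 1235467; 1,235,467 required, 1,235,832 in favor — approved.
Series D: a majority of 1349040 is 674521; 674,521 required, 674,401 in favor — not approved.

Not approved — the Series D shares did not give the required vote.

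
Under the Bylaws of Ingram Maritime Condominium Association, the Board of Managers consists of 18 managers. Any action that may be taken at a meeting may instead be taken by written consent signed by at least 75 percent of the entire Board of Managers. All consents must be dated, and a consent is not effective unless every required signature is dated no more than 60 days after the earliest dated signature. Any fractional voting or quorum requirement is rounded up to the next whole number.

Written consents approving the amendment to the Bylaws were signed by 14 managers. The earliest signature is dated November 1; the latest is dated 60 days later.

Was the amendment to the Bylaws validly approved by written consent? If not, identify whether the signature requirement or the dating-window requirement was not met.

Signatures required: at least 75 percent of 18 — 3/4 of 18 = 13.50, rounded up to 14, so 14 needed; 14 signed. Sufficient.
Dating window: the latest signature is 60 days after the earliest; the limit is 60 days. Within the window.

Effective — both the signature and dating-window requirements are satisfied.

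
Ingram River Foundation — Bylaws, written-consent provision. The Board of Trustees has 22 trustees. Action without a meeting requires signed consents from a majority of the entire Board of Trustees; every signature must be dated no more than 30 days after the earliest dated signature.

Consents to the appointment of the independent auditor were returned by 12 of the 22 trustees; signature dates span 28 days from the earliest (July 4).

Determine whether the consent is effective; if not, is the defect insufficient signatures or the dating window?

Signatures required: a majority of 22 — a majority of 22 is 12, so 12 needed; 12 signed. Sufficient.
Dating window: the latest signature is 28 days after the earliest; the limit is 30 days. Within the window.

Effective — both the signature and dating-window requirements are satisfied.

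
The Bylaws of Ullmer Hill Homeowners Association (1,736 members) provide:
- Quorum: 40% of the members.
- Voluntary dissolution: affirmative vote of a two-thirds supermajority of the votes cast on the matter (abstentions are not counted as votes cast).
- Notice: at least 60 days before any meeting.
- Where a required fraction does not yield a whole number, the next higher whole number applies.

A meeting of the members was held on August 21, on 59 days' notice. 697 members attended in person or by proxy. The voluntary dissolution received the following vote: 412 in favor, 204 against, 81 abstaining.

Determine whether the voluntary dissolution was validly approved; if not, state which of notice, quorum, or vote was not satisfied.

Notice: 59 days given; 60 required. Not satisfied.
Quorum: 40% of 1,736 = 694.40, rounded up to 695; 697 present. Satisfied.
Vote: requires two-thirds of the votes cast (697 − 81 abstaining = 616); 2/3 of 616 = 410.67, rounded up to 411, so 411 needed; 412 in favor. Satisfied.

Invalid — notice requirement not satisfied.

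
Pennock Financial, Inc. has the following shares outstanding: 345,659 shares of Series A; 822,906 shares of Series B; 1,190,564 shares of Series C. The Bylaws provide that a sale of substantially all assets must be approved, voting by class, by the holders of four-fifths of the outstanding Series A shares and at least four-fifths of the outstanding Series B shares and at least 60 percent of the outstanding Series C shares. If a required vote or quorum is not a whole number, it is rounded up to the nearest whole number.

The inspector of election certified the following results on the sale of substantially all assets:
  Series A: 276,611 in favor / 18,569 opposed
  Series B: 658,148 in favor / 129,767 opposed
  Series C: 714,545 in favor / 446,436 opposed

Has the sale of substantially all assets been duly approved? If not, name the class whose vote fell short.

Series A: 4/5 of 345659 = 276527.20, rounded up to 276528; 276,528 required, 276,611 in favor — approved.
Series B: 4/5 of 822906 = 658324.80, rounded up to 658325; 658,325 required, 658,148 in favor — not approved.
Series C: 3/5 of 1190564 = 714338.40, rounded up to 714339; 714,339 required, 714,545 in favor — approved.

Not approved — the Series B shares did not give the required vote.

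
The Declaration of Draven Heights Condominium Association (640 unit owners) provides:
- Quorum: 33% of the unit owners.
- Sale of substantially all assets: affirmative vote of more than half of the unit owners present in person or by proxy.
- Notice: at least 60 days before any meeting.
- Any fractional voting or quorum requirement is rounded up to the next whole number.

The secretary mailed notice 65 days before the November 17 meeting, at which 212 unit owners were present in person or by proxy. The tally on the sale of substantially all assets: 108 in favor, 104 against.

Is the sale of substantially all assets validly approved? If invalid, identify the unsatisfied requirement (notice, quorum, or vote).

Notice: 65 days given; 60 required. Satisfied.
Quorum: 33% of 640 = 211.20, rounded up to 212; 212 present. Satisfied.
Vote: requires a majority of those present (212); a majority of 212 is 107, so 107 needed; 108 in favor. Satisfied.

Valid — all requirements satisfied.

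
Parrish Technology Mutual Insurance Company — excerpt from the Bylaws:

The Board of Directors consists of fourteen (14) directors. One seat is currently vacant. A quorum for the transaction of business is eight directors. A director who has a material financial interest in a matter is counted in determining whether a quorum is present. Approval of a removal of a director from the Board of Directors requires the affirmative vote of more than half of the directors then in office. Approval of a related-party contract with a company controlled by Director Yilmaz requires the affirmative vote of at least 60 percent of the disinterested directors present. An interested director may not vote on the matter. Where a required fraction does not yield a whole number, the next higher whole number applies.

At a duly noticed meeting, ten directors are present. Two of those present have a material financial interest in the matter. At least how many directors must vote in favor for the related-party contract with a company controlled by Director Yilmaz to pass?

The related-party contract with a company controlled by Director Yilmaz requires three-fifths of the disinterested directors present (10 − 2 = 8).
3/5 of 8 = 4.80, rounded up to 5.

5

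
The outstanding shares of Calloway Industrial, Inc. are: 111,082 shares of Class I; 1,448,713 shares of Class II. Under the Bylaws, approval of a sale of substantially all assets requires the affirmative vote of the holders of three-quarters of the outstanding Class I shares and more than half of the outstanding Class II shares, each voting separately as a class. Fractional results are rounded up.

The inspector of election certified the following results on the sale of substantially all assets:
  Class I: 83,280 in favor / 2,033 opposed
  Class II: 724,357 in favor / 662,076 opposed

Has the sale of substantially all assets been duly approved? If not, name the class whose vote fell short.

Class I: 3/4 of 111082 = 83311.50, rounded up to 83312; 83,312 required, 83,280 in favor — not approved.
Class II: a majority of 1448713 is 724357; 724,357 required, 724,357 in favor — approved.

Not approved — the Class I shares did not give the required vote.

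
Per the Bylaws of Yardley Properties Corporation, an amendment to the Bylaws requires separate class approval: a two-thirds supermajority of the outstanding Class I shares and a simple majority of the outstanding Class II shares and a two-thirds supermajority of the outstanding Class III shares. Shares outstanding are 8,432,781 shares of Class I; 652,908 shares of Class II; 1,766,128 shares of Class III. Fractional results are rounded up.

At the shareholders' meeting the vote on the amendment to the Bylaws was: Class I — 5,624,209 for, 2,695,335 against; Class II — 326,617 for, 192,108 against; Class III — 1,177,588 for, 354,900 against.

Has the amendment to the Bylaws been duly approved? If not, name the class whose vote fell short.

Class I: 2/3 of 8432781 = 5621854; 5,621,854 required, 5,624,209 in favor — approved.
Class II: a majority of 652908 is 326455; 326,455 required, 326,617 in favor — approved.
Class III: 2/3 of 1766128 = 1177418.67, rounded up to 1177419; 1,177,419 required, 1,177,588 in favor — approved.

Approved — every class gave the required vote.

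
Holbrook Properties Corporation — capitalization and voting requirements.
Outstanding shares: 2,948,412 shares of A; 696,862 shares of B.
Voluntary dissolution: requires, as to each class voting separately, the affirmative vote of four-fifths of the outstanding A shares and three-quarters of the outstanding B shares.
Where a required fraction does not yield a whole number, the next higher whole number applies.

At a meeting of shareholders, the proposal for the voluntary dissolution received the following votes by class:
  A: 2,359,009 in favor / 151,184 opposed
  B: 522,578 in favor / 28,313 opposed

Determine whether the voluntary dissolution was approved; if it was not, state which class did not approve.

A: 4/5 of 2948412 = 2358729.60, rounded up to 2358730; 2,358,730 required, 2,359,009 in favor — approved.
B: 3/4 of 696862 = 522646.50, rounded up to 522647; 522,647 required, 522,578 in favor — not approved.

Not approved — the B shares did not give the required vote.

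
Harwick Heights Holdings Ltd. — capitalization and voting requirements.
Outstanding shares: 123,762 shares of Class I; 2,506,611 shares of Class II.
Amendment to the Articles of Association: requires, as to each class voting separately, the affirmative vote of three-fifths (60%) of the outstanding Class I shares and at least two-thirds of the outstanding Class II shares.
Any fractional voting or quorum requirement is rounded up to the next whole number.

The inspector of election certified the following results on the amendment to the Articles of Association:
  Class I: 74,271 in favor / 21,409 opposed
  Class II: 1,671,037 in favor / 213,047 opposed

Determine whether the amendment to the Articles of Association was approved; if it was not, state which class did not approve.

Class I: 3/5 of 123762 = 74257.20, rounded up to 74258; 74,258 required, 74,271 in favor — approved.
Class II: 2/3 of 2506611 = 1671074; 1,671,074 required, 1,671,037 in favor — not approved.

Not approved — the Class II shares did not give the required vote.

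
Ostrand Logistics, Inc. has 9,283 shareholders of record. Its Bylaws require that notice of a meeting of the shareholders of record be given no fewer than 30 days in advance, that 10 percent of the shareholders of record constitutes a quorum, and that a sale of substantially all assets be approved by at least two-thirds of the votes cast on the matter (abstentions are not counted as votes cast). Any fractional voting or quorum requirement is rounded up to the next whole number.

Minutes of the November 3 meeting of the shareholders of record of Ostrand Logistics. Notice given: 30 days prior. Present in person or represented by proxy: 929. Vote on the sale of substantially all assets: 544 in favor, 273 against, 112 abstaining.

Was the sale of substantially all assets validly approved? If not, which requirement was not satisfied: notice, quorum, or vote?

Notice: 30 days given; 30 required. Satisfied.
Quorum: 10% of 9,283 = 928.30, rounded up to 929; 929 present. Satisfied.
Vote: requires two-thirds of the votes cast (929 − 112 abstaining = 817); 2/3 of 817 = 544.67, rounded up to 545, so 545 needed; 544 in favor. Not satisfied.

Invalid — vote requirement not satisfied.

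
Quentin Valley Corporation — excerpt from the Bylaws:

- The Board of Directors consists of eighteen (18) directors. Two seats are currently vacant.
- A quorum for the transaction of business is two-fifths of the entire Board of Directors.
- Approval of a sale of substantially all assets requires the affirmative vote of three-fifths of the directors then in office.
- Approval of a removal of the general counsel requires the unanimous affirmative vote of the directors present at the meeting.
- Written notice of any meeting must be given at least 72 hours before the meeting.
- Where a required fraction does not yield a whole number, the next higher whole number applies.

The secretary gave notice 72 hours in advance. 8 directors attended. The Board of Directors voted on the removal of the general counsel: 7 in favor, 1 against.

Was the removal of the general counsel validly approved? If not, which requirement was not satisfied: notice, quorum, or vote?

Notice: 72 hours given; 72 required (72 ≥ 72). Satisfied.
Quorum: 8 present; quorum is 8. Satisfied.
Vote: the removal of the general counsel requires the unanimous vote of the directors present (8). Unanimous means all 8, so 8 affirmative votes are needed; 7 voted in favor. Not satisfied.

Invalid — vote requirement not satisfied.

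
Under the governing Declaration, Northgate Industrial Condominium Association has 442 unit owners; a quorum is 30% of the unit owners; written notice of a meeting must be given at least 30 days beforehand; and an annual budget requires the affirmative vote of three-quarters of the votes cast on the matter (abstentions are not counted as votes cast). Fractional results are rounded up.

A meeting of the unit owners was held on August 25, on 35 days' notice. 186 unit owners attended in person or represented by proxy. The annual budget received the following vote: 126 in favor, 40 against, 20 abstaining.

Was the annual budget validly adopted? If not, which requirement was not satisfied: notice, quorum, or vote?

Valid — all requirements satisfied.

Notice: 35 days given; 30 required. Satisfied.
Quorum: 30% of 442 = 132.60, rounded up to 133; 186 present. Satisfied.
Vote: requires three-fourths of the votes cast (186 − 20 abstaining = 166); 3/4 of 166 = 124.50, rounded up to 125, so 125 needed; 126 in favor. Satisfied.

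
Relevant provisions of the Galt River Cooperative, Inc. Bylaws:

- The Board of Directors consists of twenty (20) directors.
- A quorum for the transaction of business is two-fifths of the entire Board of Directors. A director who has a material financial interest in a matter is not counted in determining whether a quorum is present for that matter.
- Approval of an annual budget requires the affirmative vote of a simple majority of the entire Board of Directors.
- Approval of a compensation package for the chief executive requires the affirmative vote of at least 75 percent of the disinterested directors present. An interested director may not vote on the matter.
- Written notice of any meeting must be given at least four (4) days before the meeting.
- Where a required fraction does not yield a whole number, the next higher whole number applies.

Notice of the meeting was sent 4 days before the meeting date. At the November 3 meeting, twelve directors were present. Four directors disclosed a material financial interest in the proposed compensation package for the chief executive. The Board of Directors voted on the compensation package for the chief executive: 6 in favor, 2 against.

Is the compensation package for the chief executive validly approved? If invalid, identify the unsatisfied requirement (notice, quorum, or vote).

Notice: 4 days given; 4 required (4 ≥ 4). Satisfied.
Quorum: 12 present, but the 4 interested directors do not count, leaving 8. Quorum is 8. Satisfied.
Vote: the compensation package for the chief executive requires three-fourths of the disinterested directors present (12 − 4 = 8). 3/4 of 8 = 6, so 6 affirmative votes are needed; 6 voted in favor. Satisfied.

Valid — all requirements satisfied.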